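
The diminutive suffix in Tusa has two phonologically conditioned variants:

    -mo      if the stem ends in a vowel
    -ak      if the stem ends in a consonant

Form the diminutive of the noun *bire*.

biremo

The final sound of *bire* is /e/, which is a vowel, so the suffix is -mo, giving *biremo*.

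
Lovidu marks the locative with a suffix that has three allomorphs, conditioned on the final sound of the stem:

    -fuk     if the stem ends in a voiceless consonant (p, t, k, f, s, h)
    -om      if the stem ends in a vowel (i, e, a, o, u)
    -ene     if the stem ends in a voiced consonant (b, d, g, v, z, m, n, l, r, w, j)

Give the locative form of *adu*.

aduom

Since the final sound of *adu* is /u/ (a vowel), it takes -om, giving *aduom*.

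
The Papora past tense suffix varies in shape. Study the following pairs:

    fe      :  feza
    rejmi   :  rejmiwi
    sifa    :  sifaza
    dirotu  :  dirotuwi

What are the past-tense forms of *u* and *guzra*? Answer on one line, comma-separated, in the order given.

The pattern is height harmony: -wi when the last vowel of the stem is a high vowel (*rejmi*, *dirotu*); -za when the last vowel of the stem is a non-high vowel (*fe*, *sifa*).
Since the last vowel of *u* is /u/ (a high vowel), it takes -wi, giving *uwi*.
Since the last vowel of *guzra* is /a/ (a non-high vowel), it takes -za, giving *guzraza*.

uwi, guzraza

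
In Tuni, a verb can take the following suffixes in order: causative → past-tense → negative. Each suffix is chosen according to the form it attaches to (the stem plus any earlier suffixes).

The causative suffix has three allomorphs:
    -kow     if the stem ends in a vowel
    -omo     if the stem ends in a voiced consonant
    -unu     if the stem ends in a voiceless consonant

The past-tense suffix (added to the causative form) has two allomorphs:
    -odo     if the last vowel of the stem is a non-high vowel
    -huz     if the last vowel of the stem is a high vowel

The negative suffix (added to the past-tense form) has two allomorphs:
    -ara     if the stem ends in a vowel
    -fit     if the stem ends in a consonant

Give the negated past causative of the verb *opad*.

opadomoodoara

*opad*: final sound = /d/, a voiced consonant → -omo → *opadomo*.
The causative form *opadomo*: last vowel = /o/, a non-high vowel → -odo → *opadomoodo*.
The past-tense form *opadomoodo*: final sound = /o/, a vowel → -ara → *opadomoodoara*.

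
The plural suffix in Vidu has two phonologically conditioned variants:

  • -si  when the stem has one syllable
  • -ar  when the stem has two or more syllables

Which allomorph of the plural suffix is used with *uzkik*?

-ar

With 2 syllables, *uzkik* takes -ar.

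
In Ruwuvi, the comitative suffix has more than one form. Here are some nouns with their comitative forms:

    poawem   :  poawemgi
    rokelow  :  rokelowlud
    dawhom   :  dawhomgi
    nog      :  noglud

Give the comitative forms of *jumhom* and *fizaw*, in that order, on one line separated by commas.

The suffix is conditioned by the final consonant: -gi when the stem ends in a nasal (*poawem*, *dawhom*); -lud when the stem ends in a non-nasal consonant (*rokelow*, *nog*).
*jumhom*: final consonant = /m/, a nasal → -gi → *jumhomgi*.
Since the final consonant of *fizaw* is /w/ (non-nasal), it takes -lud, giving *fizawlud*.

jumhomgi, fizawlud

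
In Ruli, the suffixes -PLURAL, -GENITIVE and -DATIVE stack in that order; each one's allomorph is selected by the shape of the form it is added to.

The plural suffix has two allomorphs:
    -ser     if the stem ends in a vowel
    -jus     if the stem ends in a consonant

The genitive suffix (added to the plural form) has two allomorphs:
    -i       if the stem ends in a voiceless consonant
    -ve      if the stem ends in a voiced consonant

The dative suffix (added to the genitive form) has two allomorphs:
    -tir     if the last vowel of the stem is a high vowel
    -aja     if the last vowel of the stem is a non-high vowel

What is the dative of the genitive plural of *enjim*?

enjimjusitir

*enjim*: final sound = /m/, a consonant → -jus → *enjimjus*.
Since the final consonant of the plural form *enjimjus* is /s/ (voiceless), it takes -i, giving *enjimjusi*.
The last vowel of the genitive form *enjimjusi* is /i/, which is a high vowel, so the dative suffix is -tir, giving *enjimjusitir*.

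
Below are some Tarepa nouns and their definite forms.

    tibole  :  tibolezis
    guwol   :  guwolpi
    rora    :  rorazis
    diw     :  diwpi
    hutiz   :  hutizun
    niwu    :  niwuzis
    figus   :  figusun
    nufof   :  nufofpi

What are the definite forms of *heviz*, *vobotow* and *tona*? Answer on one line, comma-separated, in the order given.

The suffix is conditioned by the final sound: -un when the stem ends in a sibilant (*hutiz*, *figus*); -pi when the stem ends in a non-sibilant consonant (*guwol*, *diw*, *nufof*); -zis when the stem ends in a vowel (*tibole*, *rora*, *niwu*).
The final sound of *heviz* is /z/, which is a sibilant, so the suffix is -un, giving *hevizun*.
*vobotow*: final sound = /w/, a non-sibilant consonant → -pi → *vobotowpi*.
The final sound of *tona* is /a/, which is a vowel, so the suffix is -zis, giving *tonazis*.

hevizun, vobotowpi, tonazis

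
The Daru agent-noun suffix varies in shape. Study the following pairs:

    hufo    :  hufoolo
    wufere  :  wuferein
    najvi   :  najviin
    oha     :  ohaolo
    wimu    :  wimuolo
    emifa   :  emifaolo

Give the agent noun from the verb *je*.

jein

The alternation tracks the last vowel of the stem — -in when the last vowel of the stem is a front vowel (*wufere*, *najvi*); -olo when the last vowel of the stem is a back vowel (*hufo*, *oha*, *wimu*, *emifa*).
The last vowel of *je* is /e/, which is a front vowel, so the suffix is -in, giving *jein*.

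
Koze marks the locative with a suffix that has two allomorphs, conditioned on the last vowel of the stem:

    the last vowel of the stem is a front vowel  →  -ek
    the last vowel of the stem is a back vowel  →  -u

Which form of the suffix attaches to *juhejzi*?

-ek

*juhejzi*: last vowel = /i/, a front vowel → -ek.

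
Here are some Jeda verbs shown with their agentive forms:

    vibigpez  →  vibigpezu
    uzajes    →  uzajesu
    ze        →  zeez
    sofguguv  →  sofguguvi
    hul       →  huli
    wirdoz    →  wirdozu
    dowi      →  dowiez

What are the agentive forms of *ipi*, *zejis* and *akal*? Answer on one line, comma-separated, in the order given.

ipiez, zejisu, akali

The pattern is sibilance of the final sound: -u when the stem ends in a sibilant (*vibigpez*, *uzajes*, *wirdoz*); -i when the stem ends in a non-sibilant consonant (*sofguguv*, *hul*); -ez when the stem ends in a vowel (*ze*, *dowi*).
Since the final sound of *ipi* is /i/ (a vowel), it takes -ez, giving *ipiez*.
The final sound of *zejis* is /s/, which is a sibilant, so the suffix is -u, giving *zejisu*.
The final sound of *akal* is /l/, which is a non-sibilant consonant, so the suffix is -i, giving *akali*.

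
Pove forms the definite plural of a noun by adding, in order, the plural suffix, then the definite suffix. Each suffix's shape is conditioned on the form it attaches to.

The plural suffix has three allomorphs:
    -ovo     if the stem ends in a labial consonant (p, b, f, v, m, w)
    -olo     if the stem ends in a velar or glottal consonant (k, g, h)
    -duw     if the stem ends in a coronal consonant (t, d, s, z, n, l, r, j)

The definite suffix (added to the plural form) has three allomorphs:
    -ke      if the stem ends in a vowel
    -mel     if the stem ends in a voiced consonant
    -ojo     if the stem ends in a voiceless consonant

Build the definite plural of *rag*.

*rag* — final consonant /g/ (velar/glottal) → -olo → *ragolo*.
Since the final sound of the plural form *ragolo* is /o/ (a vowel), it takes -ke, giving *ragoloke*.

ragoloke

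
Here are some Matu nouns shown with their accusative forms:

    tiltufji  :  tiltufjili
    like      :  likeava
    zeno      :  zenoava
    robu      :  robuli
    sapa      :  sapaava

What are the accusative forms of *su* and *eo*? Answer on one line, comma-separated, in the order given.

The alternation tracks the last vowel of the stem — -li when the last vowel of the stem is a high vowel (*tiltufji*, *robu*); -ava when the last vowel of the stem is a non-high vowel (*like*, *zeno*, *sapa*).
The last vowel of *su* is /u/, which is a high vowel, so the suffix is -li, giving *suli*.
*eo*: last vowel = /o/, a non-high vowel → -ava → *eoava*.

suli, eoava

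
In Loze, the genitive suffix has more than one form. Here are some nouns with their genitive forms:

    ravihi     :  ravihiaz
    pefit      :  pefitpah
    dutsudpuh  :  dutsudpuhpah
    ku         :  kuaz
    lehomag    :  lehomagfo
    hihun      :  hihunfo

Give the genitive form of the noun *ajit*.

ajitpah

The pattern is voicing of the final sound: -pah when the stem ends in a voiceless consonant (*pefit*, *dutsudpuh*); -fo when the stem ends in a voiced consonant (*lehomag*, *hihun*); -az when the stem ends in a vowel (*ravihi*, *ku*).
The final sound of *ajit* is /t/, which is a voiceless consonant, so the suffix is -pah, giving *ajitpah*.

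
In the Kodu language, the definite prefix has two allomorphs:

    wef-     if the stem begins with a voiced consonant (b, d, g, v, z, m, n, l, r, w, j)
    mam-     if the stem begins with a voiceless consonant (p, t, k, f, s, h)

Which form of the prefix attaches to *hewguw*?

*hewguw*: first consonant = /h/, voiceless → mam-.

mam-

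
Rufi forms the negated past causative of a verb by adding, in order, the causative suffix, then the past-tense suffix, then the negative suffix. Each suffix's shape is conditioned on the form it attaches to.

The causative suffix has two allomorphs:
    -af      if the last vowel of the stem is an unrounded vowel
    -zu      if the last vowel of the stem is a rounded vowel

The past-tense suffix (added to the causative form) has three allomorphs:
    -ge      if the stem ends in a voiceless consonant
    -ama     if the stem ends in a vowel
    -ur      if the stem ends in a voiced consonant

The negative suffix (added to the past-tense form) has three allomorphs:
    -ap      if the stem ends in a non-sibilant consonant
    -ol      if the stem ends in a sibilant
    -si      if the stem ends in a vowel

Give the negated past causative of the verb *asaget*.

asagetafgesi

The last vowel of *asaget* is /e/, which is an unrounded vowel, so the causative suffix is -af, giving *asagetaf*.
The final sound of the causative form *asagetaf* is /f/, which is a voiceless consonant, so the past-tense suffix is -ge, giving *asagetafge*.
Since the final sound of the past-tense form *asagetafge* is /e/ (a vowel), it takes -si, giving *asagetafgesi*.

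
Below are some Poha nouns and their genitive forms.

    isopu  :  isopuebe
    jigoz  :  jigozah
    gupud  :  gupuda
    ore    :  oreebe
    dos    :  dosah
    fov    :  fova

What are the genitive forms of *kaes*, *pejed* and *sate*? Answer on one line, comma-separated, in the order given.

The suffix is conditioned by the final sound: -ah when the stem ends in a sibilant (*jigoz*, *dos*); -a when the stem ends in a non-sibilant consonant (*gupud*, *fov*); -ebe when the stem ends in a vowel (*isopu*, *ore*).
*kaes*: final sound = /s/, a sibilant → -ah → *kaesah*.
*pejed* — final sound /d/ (a non-sibilant consonant) → -a → *pejeda*.
Since the final sound of *sate* is /e/ (a vowel), it takes -ebe, giving *sateebe*.

kaesah, pejeda, sateebe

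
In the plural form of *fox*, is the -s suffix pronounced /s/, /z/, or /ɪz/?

/ɪz/

The stem *fox* ends in a sibilant (/s, z, ʃ, ʒ, tʃ, dʒ/).
The plural suffix surfaces as /ɪz/ after sibilants, /s/ after other voiceless consonants, and /z/ after other voiced sounds.
So the plural -s on *fox* is pronounced /ɪz/.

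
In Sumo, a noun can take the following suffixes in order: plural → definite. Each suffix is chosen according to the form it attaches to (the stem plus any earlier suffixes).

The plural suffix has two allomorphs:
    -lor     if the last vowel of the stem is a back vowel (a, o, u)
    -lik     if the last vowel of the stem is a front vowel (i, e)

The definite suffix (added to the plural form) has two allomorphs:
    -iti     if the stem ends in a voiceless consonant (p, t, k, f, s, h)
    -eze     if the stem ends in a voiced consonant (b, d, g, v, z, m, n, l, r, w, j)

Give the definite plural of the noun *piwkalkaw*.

*piwkalkaw*: last vowel = /a/, a back vowel → -lor → *piwkalkawlor*.
Since the final consonant of the plural form *piwkalkawlor* is /r/ (voiced), it takes -eze, giving *piwkalkawloreze*.

piwkalkawloreze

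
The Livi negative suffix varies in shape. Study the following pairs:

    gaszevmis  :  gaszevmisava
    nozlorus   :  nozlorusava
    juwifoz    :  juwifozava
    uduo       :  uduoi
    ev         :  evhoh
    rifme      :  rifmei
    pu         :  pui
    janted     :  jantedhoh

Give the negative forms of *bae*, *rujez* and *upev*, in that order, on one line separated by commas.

baei, rujezava, upevhoh

The alternation tracks the final sound of the stem — -ava when the stem ends in a sibilant (*gaszevmis*, *nozlorus*, *juwifoz*); -hoh when the stem ends in a non-sibilant consonant (*ev*, *janted*); -i when the stem ends in a vowel (*uduo*, *rifme*, *pu*).
*bae*: final sound = /e/, a vowel → -i → *baei*.
*rujez* — final sound /z/ (a sibilant) → -ava → *rujezava*.
Since the final sound of *upev* is /v/ (a non-sibilant consonant), it takes -hoh, giving *upevhoh*.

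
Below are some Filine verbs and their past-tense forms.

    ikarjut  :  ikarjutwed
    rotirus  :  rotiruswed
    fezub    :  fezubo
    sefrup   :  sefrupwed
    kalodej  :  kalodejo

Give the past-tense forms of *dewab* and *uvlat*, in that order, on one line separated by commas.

dewabo, uvlatwed

The alternation tracks the final consonant of the stem — -wed when the stem ends in a voiceless consonant (*ikarjut*, *rotirus*, *sefrup*); -o when the stem ends in a voiced consonant (*fezub*, *kalodej*).
*dewab* — final consonant /b/ (voiced) → -o → *dewabo*.
The final consonant of *uvlat* is /t/, which is voiceless, so the suffix is -wed, giving *uvlatwed*.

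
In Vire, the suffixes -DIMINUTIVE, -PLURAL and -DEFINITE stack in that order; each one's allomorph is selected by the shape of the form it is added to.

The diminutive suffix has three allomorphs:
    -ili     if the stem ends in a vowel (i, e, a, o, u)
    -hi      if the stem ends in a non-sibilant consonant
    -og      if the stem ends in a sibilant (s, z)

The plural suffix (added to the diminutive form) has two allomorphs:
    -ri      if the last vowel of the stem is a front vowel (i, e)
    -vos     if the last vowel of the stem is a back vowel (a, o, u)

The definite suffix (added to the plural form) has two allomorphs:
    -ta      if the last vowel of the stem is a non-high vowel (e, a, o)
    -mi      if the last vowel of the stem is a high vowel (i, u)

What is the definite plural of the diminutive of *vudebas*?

*vudebas*: final sound = /s/, a sibilant → -og → *vudebasog*.
Since the last vowel of the diminutive form *vudebasog* is /o/ (a back vowel), it takes -vos, giving *vudebasogvos*.
Since the last vowel of the plural form *vudebasogvos* is /o/ (a non-high vowel), it takes -ta, giving *vudebasogvosta*.

vudebasogvosta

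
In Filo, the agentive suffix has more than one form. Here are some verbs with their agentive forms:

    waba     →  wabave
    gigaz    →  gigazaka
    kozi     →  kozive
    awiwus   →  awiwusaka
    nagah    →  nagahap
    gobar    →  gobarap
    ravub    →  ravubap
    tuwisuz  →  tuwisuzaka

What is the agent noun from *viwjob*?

viwjobap

Looking at the final sound of each stem: -aka when the stem ends in a sibilant (*gigaz*, *awiwus*, *tuwisuz*); -ap when the stem ends in a non-sibilant consonant (*nagah*, *gobar*, *ravub*); -ve when the stem ends in a vowel (*waba*, *kozi*).
The final sound of *viwjob* is /b/, which is a non-sibilant consonant, so the suffix is -ap, giving *viwjobap*.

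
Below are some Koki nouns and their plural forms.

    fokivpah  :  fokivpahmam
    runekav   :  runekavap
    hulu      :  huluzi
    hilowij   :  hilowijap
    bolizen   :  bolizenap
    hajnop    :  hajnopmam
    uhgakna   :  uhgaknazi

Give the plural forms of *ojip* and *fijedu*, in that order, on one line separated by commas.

The suffix is conditioned by the final sound: -mam when the stem ends in a voiceless consonant (*fokivpah*, *hajnop*); -ap when the stem ends in a voiced consonant (*runekav*, *hilowij*, *bolizen*); -zi when the stem ends in a vowel (*hulu*, *uhgakna*).
The final sound of *ojip* is /p/, which is a voiceless consonant, so the suffix is -mam, giving *ojipmam*.
The final sound of *fijedu* is /u/, which is a vowel, so the suffix is -zi, giving *fijeduzi*.

ojipmam, fijeduzi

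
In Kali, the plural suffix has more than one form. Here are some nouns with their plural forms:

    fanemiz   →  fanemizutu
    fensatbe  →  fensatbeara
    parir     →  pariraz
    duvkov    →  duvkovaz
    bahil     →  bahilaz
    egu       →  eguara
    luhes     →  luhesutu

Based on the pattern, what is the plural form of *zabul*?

The suffix is conditioned by the final sound: -utu when the stem ends in a sibilant (*fanemiz*, *luhes*); -az when the stem ends in a non-sibilant consonant (*parir*, *duvkov*, *bahil*); -ara when the stem ends in a vowel (*fensatbe*, *egu*).
*zabul* — final sound /l/ (a non-sibilant consonant) → -az → *zabulaz*.

zabulaz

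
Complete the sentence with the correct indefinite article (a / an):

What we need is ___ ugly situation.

The indefinite article is chosen by the initial *sound* of the following word, not its spelling.
*ugly* begins with the sound /ʌ/ (u pronounced /ʌ/) — a vowel sound.
So the article is *an*: What we need is an ugly situation.

an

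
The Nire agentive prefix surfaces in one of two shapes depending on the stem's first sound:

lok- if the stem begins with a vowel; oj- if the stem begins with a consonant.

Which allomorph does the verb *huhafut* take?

Since the first sound of *huhafut* is /h/ (a consonant), it takes oj-.

oj-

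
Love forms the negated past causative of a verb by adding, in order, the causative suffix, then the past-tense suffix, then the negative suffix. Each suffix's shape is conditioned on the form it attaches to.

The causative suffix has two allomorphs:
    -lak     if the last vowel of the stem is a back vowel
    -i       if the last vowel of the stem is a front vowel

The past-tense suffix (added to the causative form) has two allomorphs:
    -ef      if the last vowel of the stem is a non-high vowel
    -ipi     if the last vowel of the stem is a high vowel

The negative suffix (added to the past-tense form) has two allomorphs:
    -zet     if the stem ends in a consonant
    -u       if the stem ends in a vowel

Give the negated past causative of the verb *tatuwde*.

*tatuwde*: last vowel = /e/, a front vowel → -i → *tatuwdei*.
Since the last vowel of the causative form *tatuwdei* is /i/ (a high vowel), it takes -ipi, giving *tatuwdeiipi*.
Since the final sound of the past-tense form *tatuwdeiipi* is /i/ (a vowel), it takes -u, giving *tatuwdeiipiu*.

tatuwdeiipiu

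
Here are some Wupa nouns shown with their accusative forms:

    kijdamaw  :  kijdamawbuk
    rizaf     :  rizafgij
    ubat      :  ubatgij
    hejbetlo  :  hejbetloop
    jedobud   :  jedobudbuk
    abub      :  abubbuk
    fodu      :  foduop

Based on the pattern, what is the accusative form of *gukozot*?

Looking at the final sound of each stem: -gij when the stem ends in a voiceless consonant (*rizaf*, *ubat*); -buk when the stem ends in a voiced consonant (*kijdamaw*, *jedobud*, *abub*); -op when the stem ends in a vowel (*hejbetlo*, *fodu*).
Since the final sound of *gukozot* is /t/ (a voiceless consonant), it takes -gij, giving *gukozotgij*.

gukozotgij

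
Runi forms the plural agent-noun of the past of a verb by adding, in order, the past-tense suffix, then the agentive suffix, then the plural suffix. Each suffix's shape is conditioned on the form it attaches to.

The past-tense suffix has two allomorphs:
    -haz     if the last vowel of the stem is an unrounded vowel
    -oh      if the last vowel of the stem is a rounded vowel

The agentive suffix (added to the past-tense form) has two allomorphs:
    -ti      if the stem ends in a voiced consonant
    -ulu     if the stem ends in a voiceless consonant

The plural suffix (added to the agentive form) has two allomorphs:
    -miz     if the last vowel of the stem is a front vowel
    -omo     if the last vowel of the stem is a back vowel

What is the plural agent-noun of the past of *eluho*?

The last vowel of *eluho* is /o/, which is a rounded vowel, so the past-tense suffix is -oh, giving *eluhooh*.
The past-tense form *eluhooh*: final consonant = /h/, voiceless → -ulu → *eluhoohulu*.
The agentive form *eluhoohulu* — last vowel /u/ (a back vowel) → -omo → *eluhoohuluomo*.

eluhoohuluomo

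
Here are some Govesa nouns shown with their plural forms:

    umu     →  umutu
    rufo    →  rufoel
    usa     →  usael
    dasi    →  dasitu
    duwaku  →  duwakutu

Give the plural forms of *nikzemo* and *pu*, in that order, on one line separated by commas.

The pattern is height harmony: -tu when the last vowel of the stem is a high vowel (*umu*, *dasi*, *duwaku*); -el when the last vowel of the stem is a non-high vowel (*rufo*, *usa*).
*nikzemo*: last vowel = /o/, a non-high vowel → -el → *nikzemoel*.
Since the last vowel of *pu* is /u/ (a high vowel), it takes -tu, giving *putu*.

nikzemoel, putu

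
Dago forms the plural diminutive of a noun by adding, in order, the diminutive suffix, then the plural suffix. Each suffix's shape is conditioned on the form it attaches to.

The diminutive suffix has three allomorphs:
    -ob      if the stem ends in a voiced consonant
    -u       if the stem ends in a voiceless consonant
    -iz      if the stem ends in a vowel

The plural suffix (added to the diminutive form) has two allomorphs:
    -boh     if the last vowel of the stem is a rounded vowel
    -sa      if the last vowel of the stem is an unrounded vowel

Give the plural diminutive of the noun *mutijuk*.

The final sound of *mutijuk* is /k/, which is a voiceless consonant, so the diminutive suffix is -u, giving *mutijuku*.
The diminutive form *mutijuku* — last vowel /u/ (a rounded vowel) → -boh → *mutijukuboh*.

mutijukuboh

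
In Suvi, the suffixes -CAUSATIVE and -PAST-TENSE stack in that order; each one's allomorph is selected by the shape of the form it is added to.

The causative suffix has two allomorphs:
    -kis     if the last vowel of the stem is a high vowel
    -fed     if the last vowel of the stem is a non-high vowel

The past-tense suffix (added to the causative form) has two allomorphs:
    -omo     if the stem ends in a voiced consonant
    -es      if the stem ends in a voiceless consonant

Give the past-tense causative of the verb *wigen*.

wigenfedomo

Since the last vowel of *wigen* is /e/ (a non-high vowel), it takes -fed, giving *wigenfed*.
The final consonant of the causative form *wigenfed* is /d/, which is voiced, so the past-tense suffix is -omo, giving *wigenfedomo*.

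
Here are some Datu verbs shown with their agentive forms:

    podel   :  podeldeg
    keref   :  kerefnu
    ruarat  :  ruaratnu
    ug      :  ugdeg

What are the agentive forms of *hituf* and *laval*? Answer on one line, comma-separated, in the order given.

hitufnu, lavaldeg

The suffix is conditioned by the final consonant: -nu when the stem ends in a voiceless consonant (*keref*, *ruarat*); -deg when the stem ends in a voiced consonant (*podel*, *ug*).
The final consonant of *hituf* is /f/, which is voiceless, so the suffix is -nu, giving *hitufnu*.
*laval*: final consonant = /l/, voiced → -deg → *lavaldeg*.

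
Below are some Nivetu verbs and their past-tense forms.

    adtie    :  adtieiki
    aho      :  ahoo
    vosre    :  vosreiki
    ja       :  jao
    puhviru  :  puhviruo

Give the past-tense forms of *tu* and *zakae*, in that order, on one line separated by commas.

tuo, zakaeiki

The suffix is conditioned by the last vowel: -iki when the last vowel of the stem is a front vowel (*adtie*, *vosre*); -o when the last vowel of the stem is a back vowel (*aho*, *ja*, *puhviru*).
*tu*: last vowel = /u/, a back vowel → -o → *tuo*.
Since the last vowel of *zakae* is /e/ (a front vowel), it takes -iki, giving *zakaeiki*.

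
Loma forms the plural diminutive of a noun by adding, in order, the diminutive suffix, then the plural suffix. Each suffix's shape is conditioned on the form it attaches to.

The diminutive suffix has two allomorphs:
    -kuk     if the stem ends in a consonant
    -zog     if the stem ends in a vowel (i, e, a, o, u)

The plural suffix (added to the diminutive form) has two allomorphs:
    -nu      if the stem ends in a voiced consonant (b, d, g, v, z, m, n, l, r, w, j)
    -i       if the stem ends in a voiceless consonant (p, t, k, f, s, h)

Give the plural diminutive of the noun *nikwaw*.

The final sound of *nikwaw* is /w/, which is a consonant, so the diminutive suffix is -kuk, giving *nikwawkuk*.
The diminutive form *nikwawkuk* — final consonant /k/ (voiceless) → -i → *nikwawkuki*.

nikwawkuki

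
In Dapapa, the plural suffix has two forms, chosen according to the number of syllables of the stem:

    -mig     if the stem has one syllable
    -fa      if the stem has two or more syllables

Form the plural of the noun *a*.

With one syllable, *a* takes -mig → *amig*.

amig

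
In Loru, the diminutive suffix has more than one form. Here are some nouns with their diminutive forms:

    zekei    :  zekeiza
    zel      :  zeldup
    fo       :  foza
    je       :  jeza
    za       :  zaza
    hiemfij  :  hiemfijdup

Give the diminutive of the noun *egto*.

egtoza

Looking at the final sound of each stem: -dup when the stem ends in a consonant (*zel*, *hiemfij*); -za when the stem ends in a vowel (*zekei*, *fo*, *je*, *za*).
*egto*: final sound = /o/, a vowel → -za → *egtoza*.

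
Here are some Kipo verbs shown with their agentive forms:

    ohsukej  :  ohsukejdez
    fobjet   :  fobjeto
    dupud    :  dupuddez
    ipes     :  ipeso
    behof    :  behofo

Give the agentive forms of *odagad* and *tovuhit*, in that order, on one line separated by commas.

odagaddez, tovuhito

The suffix is conditioned by the final consonant: -o when the stem ends in a voiceless consonant (*fobjet*, *ipes*, *behof*); -dez when the stem ends in a voiced consonant (*ohsukej*, *dupud*).
The final consonant of *odagad* is /d/, which is voiced, so the suffix is -dez, giving *odagaddez*.
The final consonant of *tovuhit* is /t/, which is voiceless, so the suffix is -o, giving *tovuhito*.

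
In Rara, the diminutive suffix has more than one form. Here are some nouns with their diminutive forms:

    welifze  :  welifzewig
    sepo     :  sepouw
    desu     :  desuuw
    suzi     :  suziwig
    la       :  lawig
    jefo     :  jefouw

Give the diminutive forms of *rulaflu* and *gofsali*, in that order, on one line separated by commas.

The pattern is rounding harmony: -uw when the last vowel of the stem is a rounded vowel (*sepo*, *desu*, *jefo*); -wig when the last vowel of the stem is an unrounded vowel (*welifze*, *suzi*, *la*).
Since the last vowel of *rulaflu* is /u/ (a rounded vowel), it takes -uw, giving *rulafluuw*.
The last vowel of *gofsali* is /i/, which is an unrounded vowel, so the suffix is -wig, giving *gofsaliwig*.

rulafluuw, gofsaliwig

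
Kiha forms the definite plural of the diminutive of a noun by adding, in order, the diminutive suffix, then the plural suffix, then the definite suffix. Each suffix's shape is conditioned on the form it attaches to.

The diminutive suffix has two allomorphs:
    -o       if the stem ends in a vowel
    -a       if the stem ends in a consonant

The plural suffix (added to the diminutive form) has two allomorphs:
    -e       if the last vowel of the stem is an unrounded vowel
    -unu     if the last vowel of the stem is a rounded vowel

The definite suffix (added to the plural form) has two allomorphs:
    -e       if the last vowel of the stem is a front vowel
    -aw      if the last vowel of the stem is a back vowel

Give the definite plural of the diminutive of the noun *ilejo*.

ilejoounuaw

*ilejo* — final sound /o/ (a vowel) → -o → *ilejoo*.
The diminutive form *ilejoo* — last vowel /o/ (a rounded vowel) → -unu → *ilejoounu*.
Since the last vowel of the plural form *ilejoounu* is /u/ (a back vowel), it takes -aw, giving *ilejoounuaw*.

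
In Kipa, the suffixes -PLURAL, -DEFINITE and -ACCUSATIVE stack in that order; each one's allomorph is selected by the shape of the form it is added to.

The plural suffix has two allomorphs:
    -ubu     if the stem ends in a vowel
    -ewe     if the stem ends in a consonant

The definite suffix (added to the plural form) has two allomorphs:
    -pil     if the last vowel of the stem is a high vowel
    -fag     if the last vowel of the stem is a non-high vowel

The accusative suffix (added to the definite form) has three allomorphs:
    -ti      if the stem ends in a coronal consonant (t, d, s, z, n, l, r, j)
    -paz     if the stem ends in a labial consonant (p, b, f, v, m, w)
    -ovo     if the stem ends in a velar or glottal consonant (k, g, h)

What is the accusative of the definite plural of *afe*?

afeubupilti

The final sound of *afe* is /e/, which is a vowel, so the plural suffix is -ubu, giving *afeubu*.
The last vowel of the plural form *afeubu* is /u/, which is a high vowel, so the definite suffix is -pil, giving *afeubupil*.
The definite form *afeubupil* — final consonant /l/ (coronal) → -ti → *afeubupilti*.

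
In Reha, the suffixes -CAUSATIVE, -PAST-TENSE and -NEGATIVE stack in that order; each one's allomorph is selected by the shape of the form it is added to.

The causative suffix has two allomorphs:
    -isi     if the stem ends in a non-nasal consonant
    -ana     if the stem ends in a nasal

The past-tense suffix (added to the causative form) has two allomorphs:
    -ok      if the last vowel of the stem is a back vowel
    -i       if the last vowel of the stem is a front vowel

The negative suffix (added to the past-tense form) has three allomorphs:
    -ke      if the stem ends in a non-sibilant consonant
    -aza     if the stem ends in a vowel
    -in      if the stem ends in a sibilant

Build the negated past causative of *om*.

The final consonant of *om* is /m/, which is a nasal, so the causative suffix is -ana, giving *omana*.
The causative form *omana* — last vowel /a/ (a back vowel) → -ok → *omanaok*.
Since the final sound of the past-tense form *omanaok* is /k/ (a non-sibilant consonant), it takes -ke, giving *omanaokke*.

omanaokke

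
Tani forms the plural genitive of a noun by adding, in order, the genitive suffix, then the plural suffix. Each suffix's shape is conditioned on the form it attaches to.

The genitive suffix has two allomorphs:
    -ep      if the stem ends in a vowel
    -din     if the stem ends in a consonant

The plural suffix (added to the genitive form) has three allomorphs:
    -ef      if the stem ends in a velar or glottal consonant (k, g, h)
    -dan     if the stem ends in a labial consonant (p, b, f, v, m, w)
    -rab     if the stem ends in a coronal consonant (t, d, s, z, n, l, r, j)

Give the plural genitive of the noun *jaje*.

jajeepdan

*jaje* — final sound /e/ (a vowel) → -ep → *jajeep*.
The final consonant of the genitive form *jajeep* is /p/, which is labial, so the plural suffix is -dan, giving *jajeepdan*.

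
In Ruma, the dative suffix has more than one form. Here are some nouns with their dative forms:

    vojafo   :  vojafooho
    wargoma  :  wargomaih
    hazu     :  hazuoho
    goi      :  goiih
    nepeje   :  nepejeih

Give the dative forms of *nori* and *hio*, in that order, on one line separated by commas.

noriih, hiooho

Looking at the last vowel of each stem: -oho when the last vowel of the stem is a rounded vowel (*vojafo*, *hazu*); -ih when the last vowel of the stem is an unrounded vowel (*wargoma*, *goi*, *nepeje*).
*nori*: last vowel = /i/, an unrounded vowel → -ih → *noriih*.
*hio* — last vowel /o/ (a rounded vowel) → -oho → *hiooho*.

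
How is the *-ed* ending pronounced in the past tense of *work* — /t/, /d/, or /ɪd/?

/t/

The stem *work* ends in a voiceless consonant other than /t/.
The -ed suffix is realized as /ɪd/ after /t, d/; as /t/ after other voiceless consonants; and as /d/ after other voiced sounds.
So -ed on *work* is pronounced /t/.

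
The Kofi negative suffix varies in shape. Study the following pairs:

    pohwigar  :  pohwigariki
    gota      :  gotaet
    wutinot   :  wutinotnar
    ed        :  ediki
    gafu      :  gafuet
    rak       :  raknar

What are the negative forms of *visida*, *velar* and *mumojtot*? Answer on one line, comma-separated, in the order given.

The pattern is voicing of the final sound: -nar when the stem ends in a voiceless consonant (*wutinot*, *rak*); -iki when the stem ends in a voiced consonant (*pohwigar*, *ed*); -et when the stem ends in a vowel (*gota*, *gafu*).
*visida*: final sound = /a/, a vowel → -et → *visidaet*.
The final sound of *velar* is /r/, which is a voiced consonant, so the suffix is -iki, giving *velariki*.
*mumojtot*: final sound = /t/, a voiceless consonant → -nar → *mumojtotnar*.

visidaet, velariki, mumojtotnar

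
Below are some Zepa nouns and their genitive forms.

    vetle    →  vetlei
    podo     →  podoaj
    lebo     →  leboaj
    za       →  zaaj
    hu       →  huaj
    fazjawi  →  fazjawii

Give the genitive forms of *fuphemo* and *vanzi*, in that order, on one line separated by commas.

The alternation tracks the last vowel of the stem — -i when the last vowel of the stem is a front vowel (*vetle*, *fazjawi*); -aj when the last vowel of the stem is a back vowel (*podo*, *lebo*, *za*, *hu*).
The last vowel of *fuphemo* is /o/, which is a back vowel, so the suffix is -aj, giving *fuphemoaj*.
*vanzi*: last vowel = /i/, a front vowel → -i → *vanzii*.

fuphemoaj, vanzii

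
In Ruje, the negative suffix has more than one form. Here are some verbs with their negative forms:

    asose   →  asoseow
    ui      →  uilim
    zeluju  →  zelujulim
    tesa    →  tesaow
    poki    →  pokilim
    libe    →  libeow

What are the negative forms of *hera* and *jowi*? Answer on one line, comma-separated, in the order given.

The alternation tracks the last vowel of the stem — -lim when the last vowel of the stem is a high vowel (*ui*, *zeluju*, *poki*); -ow when the last vowel of the stem is a non-high vowel (*asose*, *tesa*, *libe*).
The last vowel of *hera* is /a/, which is a non-high vowel, so the suffix is -ow, giving *heraow*.
The last vowel of *jowi* is /i/, which is a high vowel, so the suffix is -lim, giving *jowilim*.

heraow, jowilim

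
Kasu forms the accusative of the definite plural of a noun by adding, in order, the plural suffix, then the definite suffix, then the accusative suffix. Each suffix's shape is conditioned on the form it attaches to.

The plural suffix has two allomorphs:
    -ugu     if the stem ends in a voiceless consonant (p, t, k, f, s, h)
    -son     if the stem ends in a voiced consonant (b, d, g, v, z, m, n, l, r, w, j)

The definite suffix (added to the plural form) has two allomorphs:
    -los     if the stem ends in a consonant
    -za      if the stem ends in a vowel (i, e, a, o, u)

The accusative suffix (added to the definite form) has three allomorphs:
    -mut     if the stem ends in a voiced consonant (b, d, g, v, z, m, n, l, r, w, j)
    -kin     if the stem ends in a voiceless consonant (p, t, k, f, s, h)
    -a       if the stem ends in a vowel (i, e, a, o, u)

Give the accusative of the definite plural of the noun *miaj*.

Since the final consonant of *miaj* is /j/ (voiced), it takes -son, giving *miajson*.
Since the final sound of the plural form *miajson* is /n/ (a consonant), it takes -los, giving *miajsonlos*.
The definite form *miajsonlos*: final sound = /s/, a voiceless consonant → -kin → *miajsonloskin*.

miajsonloskin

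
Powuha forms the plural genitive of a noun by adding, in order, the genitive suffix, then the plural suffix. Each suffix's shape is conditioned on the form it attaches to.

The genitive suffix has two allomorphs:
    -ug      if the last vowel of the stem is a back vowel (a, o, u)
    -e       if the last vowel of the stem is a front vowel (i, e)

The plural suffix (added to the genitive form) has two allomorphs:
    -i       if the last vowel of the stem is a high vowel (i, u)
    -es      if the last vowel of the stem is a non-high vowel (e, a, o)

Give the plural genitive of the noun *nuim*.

*nuim*: last vowel = /i/, a front vowel → -e → *nuime*.
The genitive form *nuime*: last vowel = /e/, a non-high vowel → -es → *nuimees*.

nuimees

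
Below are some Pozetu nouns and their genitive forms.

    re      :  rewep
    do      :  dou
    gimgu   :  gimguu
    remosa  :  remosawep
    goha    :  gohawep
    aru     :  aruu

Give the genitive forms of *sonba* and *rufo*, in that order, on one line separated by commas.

The suffix is conditioned by the last vowel: -u when the last vowel of the stem is a rounded vowel (*do*, *gimgu*, *aru*); -wep when the last vowel of the stem is an unrounded vowel (*re*, *remosa*, *goha*).
The last vowel of *sonba* is /a/, which is an unrounded vowel, so the suffix is -wep, giving *sonbawep*.
*rufo*: last vowel = /o/, a rounded vowel → -u → *rufou*.

sonbawep, rufou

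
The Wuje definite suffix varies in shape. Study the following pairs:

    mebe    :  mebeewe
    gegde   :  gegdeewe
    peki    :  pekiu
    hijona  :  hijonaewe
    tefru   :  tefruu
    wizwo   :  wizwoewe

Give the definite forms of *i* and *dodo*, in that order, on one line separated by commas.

The suffix is conditioned by the last vowel: -u when the last vowel of the stem is a high vowel (*peki*, *tefru*); -ewe when the last vowel of the stem is a non-high vowel (*mebe*, *gegde*, *hijona*, *wizwo*).
The last vowel of *i* is /i/, which is a high vowel, so the suffix is -u, giving *iu*.
*dodo* — last vowel /o/ (a non-high vowel) → -ewe → *dodoewe*.

iu, dodoewe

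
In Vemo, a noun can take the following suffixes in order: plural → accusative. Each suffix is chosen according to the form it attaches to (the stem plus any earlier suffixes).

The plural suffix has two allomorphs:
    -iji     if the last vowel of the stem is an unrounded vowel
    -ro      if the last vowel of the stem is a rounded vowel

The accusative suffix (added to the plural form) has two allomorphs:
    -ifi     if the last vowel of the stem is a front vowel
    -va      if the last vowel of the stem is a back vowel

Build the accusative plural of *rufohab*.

*rufohab* — last vowel /a/ (an unrounded vowel) → -iji → *rufohabiji*.
The last vowel of the plural form *rufohabiji* is /i/, which is a front vowel, so the accusative suffix is -ifi, giving *rufohabijiifi*.

rufohabijiifi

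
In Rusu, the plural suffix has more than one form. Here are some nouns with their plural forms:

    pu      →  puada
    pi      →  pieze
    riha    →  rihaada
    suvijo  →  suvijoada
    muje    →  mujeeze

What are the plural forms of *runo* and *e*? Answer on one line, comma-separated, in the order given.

The suffix is conditioned by the last vowel: -eze when the last vowel of the stem is a front vowel (*pi*, *muje*); -ada when the last vowel of the stem is a back vowel (*pu*, *riha*, *suvijo*).
Since the last vowel of *runo* is /o/ (a back vowel), it takes -ada, giving *runoada*.
*e* — last vowel /e/ (a front vowel) → -eze → *eeze*.

runoada, eeze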